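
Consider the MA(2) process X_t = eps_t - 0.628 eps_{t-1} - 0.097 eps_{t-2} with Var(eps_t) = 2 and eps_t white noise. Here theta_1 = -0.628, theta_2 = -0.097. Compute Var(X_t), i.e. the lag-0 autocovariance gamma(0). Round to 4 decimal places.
\gamma(0) = 2.8076

For an MA(q) process X_t = eps_t + sum_i theta_i eps_{t-i} with
Var(eps_t) = sigma^2, the variance is
  gamma(0) = sigma^2 * (1 + sum_i theta_i^2).
  sum_i theta_i^2 = (-0.628)^2 + (-0.097)^2 = 0.394384 + 0.009409 = 0.403793.
  gamma(0) = 2 * (1 + 0.403793) = 2 * 1.403793 = 2.807586, which rounds to 2.8076.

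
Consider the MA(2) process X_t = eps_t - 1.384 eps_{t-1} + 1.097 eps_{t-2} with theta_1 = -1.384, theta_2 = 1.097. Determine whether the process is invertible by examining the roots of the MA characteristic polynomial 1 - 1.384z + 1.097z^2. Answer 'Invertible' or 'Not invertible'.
\text{Not invertible}

The MA(q) characteristic polynomial is P(z) = 1 - 1.384z + 1.097z^2.
Invertibility requires all roots to lie outside the unit circle, i.e. |z| > 1 for every root.
Set 1 + (-1.384) z + (1.097) z^2 = 0, i.e. a z^2 + b z + c = 0 with a = 1.097, b = -1.384, c = 1.
Discriminant D = b^2 - 4ac = (-1.384)^2 - 4*(1.097)*1 = 1.915456 - (4.388) = -2.472544.
D < 0, so the roots are the complex-conjugate pair z = (-b +/- i sqrt(-D)) / (2a) = 0.6308 +/- 0.7167i.
For a conjugate pair |z|^2 = z * conj(z) = (product of roots) = c/a = 1/(1.097) = 0.911577, so |z| = sqrt(0.911577) = 0.9548 for both roots.
Moduli of all roots: 0.9548, 0.9548.
All moduli strictly greater than 1? No.
Verdict: Not invertible.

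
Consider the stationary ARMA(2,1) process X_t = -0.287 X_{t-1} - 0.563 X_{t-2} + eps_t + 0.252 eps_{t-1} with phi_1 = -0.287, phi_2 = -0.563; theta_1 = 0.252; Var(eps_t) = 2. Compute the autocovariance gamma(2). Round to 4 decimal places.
\gamma(2) = -1.5940

Multiply the model equation by X_{t-k} and take expectations. With theta_0 = psi_0 = 1 and psi_j the MA(infinity) weights, this gives
  gamma(k) - sum_i phi_i gamma(k-i) = c_k,
  c_k = sigma^2 * sum_{j=k..q} theta_j psi_{j-k}   (c_k = 0 for k > q),
using gamma(-m) = gamma(m).
psi-weights needed (psi_j = theta_j + sum_i phi_i psi_{j-i}):
  psi_1 = theta_1 + phi_1 = 0.252 + (-0.287) = -0.035
Right-hand sides:
  c_0 = sigma^2 (1 + theta_1 psi_1) = 2 * (1 + (0.252)(-0.035)) = 2 * 0.99118 = 1.98236
  c_1 = sigma^2 theta_1 = 2 * (0.252) = 0.504
  c_2 = 0
Equations for k = 0, 1, 2 (AR order 2, c_2 = 0):
  (E0) gamma(0) = phi_1 gamma(1) + phi_2 gamma(2) + c_0
  (E1) gamma(1) = phi_1 gamma(0) + phi_2 gamma(1) + c_1
  (E2) gamma(2) = phi_1 gamma(1) + phi_2 gamma(0)
From (E1): gamma(1) = A gamma(0) + B with
  A = phi_1 / (1 - phi_2) = -0.287 / 1.563 = -0.183621,   B = c_1 / (1 - phi_2) = 0.504 / 1.563 = 0.322457.
Insert (E2) into (E0): gamma(0) (1 - phi_2^2) = phi_1 (1 + phi_2) gamma(1) + c_0.
  phi_1 (1 + phi_2) = (-0.287)(0.437) = -0.125419,   1 - phi_2^2 = 0.683031.
Replace gamma(1) by A gamma(0) + B and collect gamma(0):
  gamma(0) [0.683031 - (-0.125419)(-0.183621)] = (-0.125419)(0.322457) + 1.98236
  gamma(0) * 0.660001 = 1.941918
  gamma(0) = 1.941918 / 0.660001 = 2.942293.
  gamma(1) = A gamma(0) + B = (-0.183621)(2.942293) + (0.322457) = -0.217811.
  gamma(2) = phi_1 gamma(1) + phi_2 gamma(0) = (-0.287)(-0.217811) + (-0.563)(2.942293) = -1.594.
Therefore gamma(2) = -1.5940 (to 4 decimal places).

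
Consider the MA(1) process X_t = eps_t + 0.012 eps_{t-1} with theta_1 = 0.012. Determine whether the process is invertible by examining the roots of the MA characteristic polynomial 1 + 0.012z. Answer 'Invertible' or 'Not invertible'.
\text{Invertible}

The MA(q) characteristic polynomial is P(z) = 1 + 0.012z.
Invertibility requires all roots to lie outside the unit circle, i.e. |z| > 1 for every root.
This is linear in z: 1 + (0.012) z = 0  =>  z = -1/(0.012) = -83.333333,  |z| = 83.333333.
Moduli of all roots: 83.3333.
All moduli strictly greater than 1? Yes.
Verdict: Invertible.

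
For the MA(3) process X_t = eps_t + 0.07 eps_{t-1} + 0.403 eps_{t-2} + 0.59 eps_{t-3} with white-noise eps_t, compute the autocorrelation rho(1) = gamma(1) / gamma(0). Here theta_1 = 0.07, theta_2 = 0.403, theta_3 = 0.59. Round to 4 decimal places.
\rho(1) = 0.2217

For an MA(q) process with theta_0 = 1, the autocovariance is
  gamma(k) = sigma^2 * sum_{i=0..q-k} theta_i * theta_{i+k},
and rho(k) = gamma(k) / gamma(0). Sigma^2 cancels.
  numerator   = (1)*(0.07) + (0.07)*(0.403) + (0.403)*(0.59) = 0.33598.
  denominator = (1)^2 + (0.07)^2 + (0.403)^2 + (0.59)^2 = 1.515409.
  rho(1) = 0.33598 / 1.515409 = 0.2217.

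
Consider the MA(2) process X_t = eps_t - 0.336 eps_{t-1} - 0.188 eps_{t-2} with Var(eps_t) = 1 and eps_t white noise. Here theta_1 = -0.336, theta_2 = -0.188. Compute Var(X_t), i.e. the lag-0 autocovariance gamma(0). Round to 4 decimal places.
\gamma(0) = 1.1482

For an MA(q) process X_t = eps_t + sum_i theta_i eps_{t-i} with
Var(eps_t) = sigma^2, the variance is
  gamma(0) = sigma^2 * (1 + sum_i theta_i^2).
  sum_i theta_i^2 = (-0.336)^2 + (-0.188)^2 = 0.112896 + 0.035344 = 0.14824.
  gamma(0) = 1 * (1 + 0.14824) = 1 * 1.14824 = 1.14824, which rounds to 1.1482.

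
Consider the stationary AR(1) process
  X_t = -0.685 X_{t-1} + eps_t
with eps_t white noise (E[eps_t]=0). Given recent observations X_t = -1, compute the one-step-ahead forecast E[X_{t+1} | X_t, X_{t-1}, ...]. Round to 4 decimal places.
E[X_{t+1} \mid \mathcal F_t] = 0.6850

For an AR(p) model X_t = c + sum_i phi_i X_{t-i} + eps_t, the
one-step-ahead conditional mean is
  E[X_{t+1} | X_t, ...] = c + sum_i phi_i X_{t+1-i}.
Substitute known values:
  E[X_{t+1} | ...] = (-0.685) * (-1)
                   = 0.6850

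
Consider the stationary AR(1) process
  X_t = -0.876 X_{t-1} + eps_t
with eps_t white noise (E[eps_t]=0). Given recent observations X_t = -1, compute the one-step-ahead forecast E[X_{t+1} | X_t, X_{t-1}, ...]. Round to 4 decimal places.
E[X_{t+1} \mid \mathcal F_t] = 0.8760

For an AR(p) model X_t = c + sum_i phi_i X_{t-i} + eps_t, the
one-step-ahead conditional mean is
  E[X_{t+1} | X_t, ...] = c + sum_i phi_i X_{t+1-i}.
Substitute known values:
  E[X_{t+1} | ...] = (-0.876) * (-1)
                   = 0.8760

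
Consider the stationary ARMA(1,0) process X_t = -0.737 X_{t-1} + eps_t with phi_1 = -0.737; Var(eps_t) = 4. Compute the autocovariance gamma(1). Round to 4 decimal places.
\gamma(1) = -6.4532

Multiply the model equation by X_{t-k} and take expectations. With theta_0 = psi_0 = 1 and psi_j the MA(infinity) weights, this gives
  gamma(k) - sum_i phi_i gamma(k-i) = c_k,
  c_k = sigma^2 * sum_{j=k..q} theta_j psi_{j-k}   (c_k = 0 for k > q),
using gamma(-m) = gamma(m).
Pure AR (q = 0): c_0 = sigma^2 = 4, c_k = 0 for k >= 1.
Equations for k = 0 and k = 1 (AR order 1):
  gamma(0) = phi_1 gamma(1) + c_0
  gamma(1) = phi_1 gamma(0) + c_1
Substituting the second into the first: gamma(0) (1 - phi_1^2) = c_0 + phi_1 c_1, so
  gamma(0) = c_0 / (1 - phi_1^2) = 4 / (1 - (-0.737)^2) = 4 / 0.456831 = 8.755973.
  gamma(1) = phi_1 gamma(0) = (-0.737)(8.755973) = -6.453152.
Therefore gamma(1) = -6.4532 (to 4 decimal places).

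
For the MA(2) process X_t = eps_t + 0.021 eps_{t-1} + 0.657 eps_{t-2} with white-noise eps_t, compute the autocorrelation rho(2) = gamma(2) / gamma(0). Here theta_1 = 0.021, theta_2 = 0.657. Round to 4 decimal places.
\rho(2) = 0.4588

For an MA(q) process with theta_0 = 1, the autocovariance is
  gamma(k) = sigma^2 * sum_{i=0..q-k} theta_i * theta_{i+k},
and rho(k) = gamma(k) / gamma(0). Sigma^2 cancels.
  numerator   = (1)*(0.657) = 0.657.
  denominator = (1)^2 + (0.021)^2 + (0.657)^2 = 1.43209.
  rho(2) = 0.657 / 1.43209 = 0.4588.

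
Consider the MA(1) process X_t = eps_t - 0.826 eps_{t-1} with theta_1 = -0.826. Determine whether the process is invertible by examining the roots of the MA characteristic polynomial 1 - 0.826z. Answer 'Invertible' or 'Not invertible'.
\text{Invertible}

The MA(q) characteristic polynomial is P(z) = 1 - 0.826z.
Invertibility requires all roots to lie outside the unit circle, i.e. |z| > 1 for every root.
This is linear in z: 1 + (-0.826) z = 0  =>  z = -1/(-0.826) = 1.210654,  |z| = 1.210654.
Moduli of all roots: 1.2107.
All moduli strictly greater than 1? Yes.
Verdict: Invertible.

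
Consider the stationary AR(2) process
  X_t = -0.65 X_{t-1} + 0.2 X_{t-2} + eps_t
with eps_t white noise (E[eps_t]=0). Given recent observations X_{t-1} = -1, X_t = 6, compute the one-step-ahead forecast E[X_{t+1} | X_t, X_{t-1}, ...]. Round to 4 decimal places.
E[X_{t+1} \mid \mathcal F_t] = -4.1000

For an AR(p) model X_t = c + sum_i phi_i X_{t-i} + eps_t, the
one-step-ahead conditional mean is
  E[X_{t+1} | X_t, ...] = c + sum_i phi_i X_{t+1-i}.
Substitute known values:
  E[X_{t+1} | ...] = (-0.65) * (6) + (0.2) * (-1)
                   = -4.1000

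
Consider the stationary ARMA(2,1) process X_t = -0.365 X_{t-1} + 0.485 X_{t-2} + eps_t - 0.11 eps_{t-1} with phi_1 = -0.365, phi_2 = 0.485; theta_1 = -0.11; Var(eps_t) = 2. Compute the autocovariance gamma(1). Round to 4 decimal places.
\gamma(1) = -4.7770

Multiply the model equation by X_{t-k} and take expectations. With theta_0 = psi_0 = 1 and psi_j the MA(infinity) weights, this gives
  gamma(k) - sum_i phi_i gamma(k-i) = c_k,
  c_k = sigma^2 * sum_{j=k..q} theta_j psi_{j-k}   (c_k = 0 for k > q),
using gamma(-m) = gamma(m).
psi-weights needed (psi_j = theta_j + sum_i phi_i psi_{j-i}):
  psi_1 = theta_1 + phi_1 = -0.11 + (-0.365) = -0.475
Right-hand sides:
  c_0 = sigma^2 (1 + theta_1 psi_1) = 2 * (1 + (-0.11)(-0.475)) = 2 * 1.05225 = 2.1045
  c_1 = sigma^2 theta_1 = 2 * (-0.11) = -0.22
  c_2 = 0
Equations for k = 0, 1, 2 (AR order 2, c_2 = 0):
  (E0) gamma(0) = phi_1 gamma(1) + phi_2 gamma(2) + c_0
  (E1) gamma(1) = phi_1 gamma(0) + phi_2 gamma(1) + c_1
  (E2) gamma(2) = phi_1 gamma(1) + phi_2 gamma(0)
From (E1): gamma(1) = A gamma(0) + B with
  A = phi_1 / (1 - phi_2) = -0.365 / 0.515 = -0.708738,   B = c_1 / (1 - phi_2) = -0.22 / 0.515 = -0.427184.
Insert (E2) into (E0): gamma(0) (1 - phi_2^2) = phi_1 (1 + phi_2) gamma(1) + c_0.
  phi_1 (1 + phi_2) = (-0.365)(1.485) = -0.542025,   1 - phi_2^2 = 0.764775.
Replace gamma(1) by A gamma(0) + B and collect gamma(0):
  gamma(0) [0.764775 - (-0.542025)(-0.708738)] = (-0.542025)(-0.427184) + 2.1045
  gamma(0) * 0.380621 = 2.336045
  gamma(0) = 2.336045 / 0.380621 = 6.13745.
  gamma(1) = A gamma(0) + B = (-0.708738)(6.13745) + (-0.427184) = -4.777028.
Therefore gamma(1) = -4.7770 (to 4 decimal places).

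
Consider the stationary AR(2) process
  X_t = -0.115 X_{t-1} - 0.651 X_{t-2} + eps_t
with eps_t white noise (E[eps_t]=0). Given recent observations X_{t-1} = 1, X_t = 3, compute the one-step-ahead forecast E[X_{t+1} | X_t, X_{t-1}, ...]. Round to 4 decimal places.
E[X_{t+1} \mid \mathcal F_t] = -0.9960

For an AR(p) model X_t = c + sum_i phi_i X_{t-i} + eps_t, the
one-step-ahead conditional mean is
  E[X_{t+1} | X_t, ...] = c + sum_i phi_i X_{t+1-i}.
Substitute known values:
  E[X_{t+1} | ...] = (-0.115) * (3) + (-0.651) * (1)
                   = -0.9960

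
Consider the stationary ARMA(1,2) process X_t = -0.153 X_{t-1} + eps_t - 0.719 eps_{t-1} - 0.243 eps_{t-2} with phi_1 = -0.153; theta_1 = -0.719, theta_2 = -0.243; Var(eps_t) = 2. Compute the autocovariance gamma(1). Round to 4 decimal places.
\gamma(1) = -1.5566

Multiply the model equation by X_{t-k} and take expectations. With theta_0 = psi_0 = 1 and psi_j the MA(infinity) weights, this gives
  gamma(k) - sum_i phi_i gamma(k-i) = c_k,
  c_k = sigma^2 * sum_{j=k..q} theta_j psi_{j-k}   (c_k = 0 for k > q),
using gamma(-m) = gamma(m).
psi-weights needed (psi_j = theta_j + sum_i phi_i psi_{j-i}):
  psi_1 = theta_1 + phi_1 = -0.719 + (-0.153) = -0.872
  psi_2 = theta_2 + phi_1 psi_1 = -0.243 + (-0.153)(-0.872) = -0.109584
Right-hand sides:
  c_0 = sigma^2 (1 + theta_1 psi_1 + theta_2 psi_2) = 2 * (1 + (-0.719)(-0.872) + (-0.243)(-0.109584)) = 2 * 1.653597 = 3.307194
  c_1 = sigma^2 (theta_1 + theta_2 psi_1) = 2 * (-0.719 + (-0.243)(-0.872)) = -1.014208
  c_2 = sigma^2 theta_2 = 2 * (-0.243) = -0.486
Equations for k = 0 and k = 1 (AR order 1):
  gamma(0) = phi_1 gamma(1) + c_0
  gamma(1) = phi_1 gamma(0) + c_1
Substituting the second into the first: gamma(0) (1 - phi_1^2) = c_0 + phi_1 c_1, so
  gamma(0) = (c_0 + phi_1 c_1) / (1 - phi_1^2) = (3.307194 + (-0.153)(-1.014208)) / (1 - (-0.153)^2) = 3.462368 / 0.976591 = 3.545361.
  gamma(1) = phi_1 gamma(0) + c_1 = (-0.153)(3.545361) + (-1.014208) = -1.556648.
Therefore gamma(1) = -1.5566 (to 4 decimal places).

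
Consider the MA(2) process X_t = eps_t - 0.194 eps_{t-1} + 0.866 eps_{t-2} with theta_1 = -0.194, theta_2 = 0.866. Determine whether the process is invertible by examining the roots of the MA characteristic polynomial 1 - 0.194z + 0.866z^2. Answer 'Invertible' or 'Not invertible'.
\text{Invertible}

The MA(q) characteristic polynomial is P(z) = 1 - 0.194z + 0.866z^2.
Invertibility requires all roots to lie outside the unit circle, i.e. |z| > 1 for every root.
Set 1 + (-0.194) z + (0.866) z^2 = 0, i.e. a z^2 + b z + c = 0 with a = 0.866, b = -0.194, c = 1.
Discriminant D = b^2 - 4ac = (-0.194)^2 - 4*(0.866)*1 = 0.037636 - (3.464) = -3.426364.
D < 0, so the roots are the complex-conjugate pair z = (-b +/- i sqrt(-D)) / (2a) = 0.112 +/- 1.0687i.
For a conjugate pair |z|^2 = z * conj(z) = (product of roots) = c/a = 1/(0.866) = 1.154734, so |z| = sqrt(1.154734) = 1.0746 for both roots.
Moduli of all roots: 1.0746, 1.0746.
All moduli strictly greater than 1? Yes.
Verdict: Invertible.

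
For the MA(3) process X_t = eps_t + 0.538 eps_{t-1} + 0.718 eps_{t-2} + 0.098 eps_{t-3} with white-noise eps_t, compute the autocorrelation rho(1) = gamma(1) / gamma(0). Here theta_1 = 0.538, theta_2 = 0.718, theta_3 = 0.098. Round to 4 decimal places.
\rho(1) = 0.5481

For an MA(q) process with theta_0 = 1, the autocovariance is
  gamma(k) = sigma^2 * sum_{i=0..q-k} theta_i * theta_{i+k},
and rho(k) = gamma(k) / gamma(0). Sigma^2 cancels.
  numerator   = (1)*(0.538) + (0.538)*(0.718) + (0.718)*(0.098) = 0.994648.
  denominator = (1)^2 + (0.538)^2 + (0.718)^2 + (0.098)^2 = 1.814572.
  rho(1) = 0.994648 / 1.814572 = 0.5481.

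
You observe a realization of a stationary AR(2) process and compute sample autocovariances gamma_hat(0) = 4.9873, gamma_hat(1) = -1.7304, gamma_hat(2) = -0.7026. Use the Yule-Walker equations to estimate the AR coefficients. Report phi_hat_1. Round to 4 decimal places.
\hat\phi_{1} = -0.4500

The Yule-Walker equations for an AR(p) process read, in matrix form,
  Gamma_p phi = r_p,   with   (Gamma_p)_{ij} = gamma(|i - j|),
                       (r_p)_i = gamma(i),   i,j = 1..p.
Substitute the sample gammas (Toeplitz matrix and right-hand side of size 2):
  Gamma_p = [[4.9873, -1.7304], [-1.7304, 4.9873]]
  r_p     = [-1.7304, -0.7026]
Written out:
  4.9873 phi_1 - 1.7304 phi_2 = -1.7304
  -1.7304 phi_1 + 4.9873 phi_2 = -0.7026
Solve by Cramer's rule:
  det = gamma(0)^2 - gamma(1)^2 = (4.9873)^2 - (-1.7304)^2 = 24.87316129 - 2.99428416 = 21.87887713
  phi_hat_1 = [gamma(1) gamma(0) - gamma(1) gamma(2)] / det = [(-1.7304)(4.9873) - (-1.7304)(-0.7026)] / 21.87887713 = -9.84580296 / 21.87887713 = -0.45
  phi_hat_2 = [gamma(0) gamma(2) - gamma(1)^2] / det = [(4.9873)(-0.7026) - (-1.7304)^2] / 21.87887713 = -6.49836114 / 21.87887713 = -0.297
So phi_hat = [-0.4500, -0.2970].
Therefore phi_hat_1 = -0.4500.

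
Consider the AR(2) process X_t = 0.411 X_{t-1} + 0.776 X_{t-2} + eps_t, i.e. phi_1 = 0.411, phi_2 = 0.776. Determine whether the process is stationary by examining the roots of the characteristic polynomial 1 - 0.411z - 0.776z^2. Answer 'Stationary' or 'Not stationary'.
\text{Not stationary}

The AR(p) characteristic polynomial is P(z) = 1 - 0.411z - 0.776z^2.
Stationarity requires all roots to lie outside the unit circle, i.e. |z| > 1 for every root.
Set 1 + (-0.411) z + (-0.776) z^2 = 0, i.e. a z^2 + b z + c = 0 with a = -0.776, b = -0.411, c = 1.
Discriminant D = b^2 - 4ac = (-0.411)^2 - 4*(-0.776)*1 = 0.168921 - (-3.104) = 3.272921.
D >= 0, so the roots are real: z = (-b +/- sqrt(D)) / (2a) = (0.411 +/- 1.809122) / (-1.552).
  z_1 = (0.411 + 1.809122) / (-1.552) = -1.4305,   |z_1| = 1.4305.
  z_2 = (0.411 - 1.809122) / (-1.552) = 0.9009,   |z_2| = 0.9009.
Moduli of all roots: 1.4305, 0.9009.
All moduli strictly greater than 1? No.
Verdict: Not stationary.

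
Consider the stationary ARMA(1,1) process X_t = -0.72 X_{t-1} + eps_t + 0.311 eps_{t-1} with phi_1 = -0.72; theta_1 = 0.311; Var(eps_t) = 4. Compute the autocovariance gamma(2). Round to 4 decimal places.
\gamma(2) = 1.8982

Multiply the model equation by X_{t-k} and take expectations. With theta_0 = psi_0 = 1 and psi_j the MA(infinity) weights, this gives
  gamma(k) - sum_i phi_i gamma(k-i) = c_k,
  c_k = sigma^2 * sum_{j=k..q} theta_j psi_{j-k}   (c_k = 0 for k > q),
using gamma(-m) = gamma(m).
psi-weights needed (psi_j = theta_j + sum_i phi_i psi_{j-i}):
  psi_1 = theta_1 + phi_1 = 0.311 + (-0.72) = -0.409
Right-hand sides:
  c_0 = sigma^2 (1 + theta_1 psi_1) = 4 * (1 + (0.311)(-0.409)) = 4 * 0.872801 = 3.491204
  c_1 = sigma^2 theta_1 = 4 * (0.311) = 1.244
  c_2 = 0
Equations for k = 0 and k = 1 (AR order 1):
  gamma(0) = phi_1 gamma(1) + c_0
  gamma(1) = phi_1 gamma(0) + c_1
Substituting the second into the first: gamma(0) (1 - phi_1^2) = c_0 + phi_1 c_1, so
  gamma(0) = (c_0 + phi_1 c_1) / (1 - phi_1^2) = (3.491204 + (-0.72)(1.244)) / (1 - (-0.72)^2) = 2.595524 / 0.4816 = 5.389377.
  gamma(1) = phi_1 gamma(0) + c_1 = (-0.72)(5.389377) + (1.244) = -2.636351.
For k = 2 (> q): gamma(2) = phi_1 gamma(1) = (-0.72)(-2.636351) = 1.898173.
Therefore gamma(2) = 1.8982 (to 4 decimal places).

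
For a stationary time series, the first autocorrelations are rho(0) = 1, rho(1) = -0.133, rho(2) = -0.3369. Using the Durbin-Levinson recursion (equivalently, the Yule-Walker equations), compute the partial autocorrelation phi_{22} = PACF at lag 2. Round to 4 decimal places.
\phi_{22} = -0.3610

The PACF at lag k is phi_{kk}, the last component of the solution
to the Yule-Walker system G_k phi = r_k where
  (G_k)_{ij} = rho(|i - j|), (r_k)_i = rho(i), i,j = 1..k.
Equivalently, Durbin-Levinson gives phi_{kk} iteratively:
  phi_{11} = rho(1)
  phi_{kk} = [rho(k) - sum_{j=1..k-1} phi_{k-1,j} rho(k-j)]
            / [1 - sum_{j=1..k-1} phi_{k-1,j} rho(j)],
  phi_{k,j} = phi_{k-1,j} - phi_{kk} phi_{k-1,k-j},  j = 1..k-1.
Step k = 1:
  phi_11 = rho(1) = -0.133.
Step k = 2:
  phi_22 = [rho(2) - phi_11 rho(1)] / [1 - phi_11 rho(1)] = [-0.3369 - (-0.133)(-0.133)] / [1 - (-0.133)(-0.133)]
         = -0.354589 / 0.982311 = -0.361.
Therefore phi_{22} = -0.3610.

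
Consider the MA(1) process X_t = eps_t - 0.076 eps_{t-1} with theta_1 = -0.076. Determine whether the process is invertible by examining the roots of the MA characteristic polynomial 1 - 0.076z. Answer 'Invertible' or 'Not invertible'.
\text{Invertible}

The MA(q) characteristic polynomial is P(z) = 1 - 0.076z.
Invertibility requires all roots to lie outside the unit circle, i.e. |z| > 1 for every root.
This is linear in z: 1 + (-0.076) z = 0  =>  z = -1/(-0.076) = 13.157895,  |z| = 13.157895.
Moduli of all roots: 13.1579.
All moduli strictly greater than 1? Yes.
Verdict: Invertible.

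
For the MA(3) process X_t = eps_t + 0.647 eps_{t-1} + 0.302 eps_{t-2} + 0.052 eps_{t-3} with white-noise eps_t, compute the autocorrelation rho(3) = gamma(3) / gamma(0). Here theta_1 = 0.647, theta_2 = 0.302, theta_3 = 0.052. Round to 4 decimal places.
\rho(3) = 0.0344

For an MA(q) process with theta_0 = 1, the autocovariance is
  gamma(k) = sigma^2 * sum_{i=0..q-k} theta_i * theta_{i+k},
and rho(k) = gamma(k) / gamma(0). Sigma^2 cancels.
  numerator   = (1)*(0.052) = 0.052.
  denominator = (1)^2 + (0.647)^2 + (0.302)^2 + (0.052)^2 = 1.512517.
  rho(3) = 0.052 / 1.512517 = 0.0344.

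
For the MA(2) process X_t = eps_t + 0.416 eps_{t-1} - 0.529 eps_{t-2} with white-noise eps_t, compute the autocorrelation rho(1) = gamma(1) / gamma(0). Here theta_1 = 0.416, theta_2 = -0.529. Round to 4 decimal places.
\rho(1) = 0.1349

For an MA(q) process with theta_0 = 1, the autocovariance is
  gamma(k) = sigma^2 * sum_{i=0..q-k} theta_i * theta_{i+k},
and rho(k) = gamma(k) / gamma(0). Sigma^2 cancels.
  numerator   = (1)*(0.416) + (0.416)*(-0.529) = 0.195936.
  denominator = (1)^2 + (0.416)^2 + (-0.529)^2 = 1.452897.
  rho(1) = 0.195936 / 1.452897 = 0.1349.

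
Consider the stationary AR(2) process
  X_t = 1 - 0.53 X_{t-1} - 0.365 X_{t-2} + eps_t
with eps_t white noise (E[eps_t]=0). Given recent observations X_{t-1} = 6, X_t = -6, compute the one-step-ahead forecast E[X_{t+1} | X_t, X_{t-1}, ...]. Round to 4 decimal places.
E[X_{t+1} \mid \mathcal F_t] = 1.9900

For an AR(p) model X_t = c + sum_i phi_i X_{t-i} + eps_t, the
one-step-ahead conditional mean is
  E[X_{t+1} | X_t, ...] = c + sum_i phi_i X_{t+1-i}.
Substitute known values:
  E[X_{t+1} | ...] = 1 + (-0.53) * (-6) + (-0.365) * (6)
                   = 1.9900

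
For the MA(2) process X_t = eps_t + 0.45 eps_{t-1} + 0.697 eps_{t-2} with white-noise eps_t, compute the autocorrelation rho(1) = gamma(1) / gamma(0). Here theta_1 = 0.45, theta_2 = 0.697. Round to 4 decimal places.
\rho(1) = 0.4523

For an MA(q) process with theta_0 = 1, the autocovariance is
  gamma(k) = sigma^2 * sum_{i=0..q-k} theta_i * theta_{i+k},
and rho(k) = gamma(k) / gamma(0). Sigma^2 cancels.
  numerator   = (1)*(0.45) + (0.45)*(0.697) = 0.76365.
  denominator = (1)^2 + (0.45)^2 + (0.697)^2 = 1.688309.
  rho(1) = 0.76365 / 1.688309 = 0.4523.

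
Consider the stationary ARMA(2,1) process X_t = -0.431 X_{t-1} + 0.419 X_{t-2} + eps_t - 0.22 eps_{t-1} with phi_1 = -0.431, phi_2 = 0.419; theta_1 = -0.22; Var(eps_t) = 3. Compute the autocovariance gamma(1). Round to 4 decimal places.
\gamma(1) = -9.3885

Multiply the model equation by X_{t-k} and take expectations. With theta_0 = psi_0 = 1 and psi_j the MA(infinity) weights, this gives
  gamma(k) - sum_i phi_i gamma(k-i) = c_k,
  c_k = sigma^2 * sum_{j=k..q} theta_j psi_{j-k}   (c_k = 0 for k > q),
using gamma(-m) = gamma(m).
psi-weights needed (psi_j = theta_j + sum_i phi_i psi_{j-i}):
  psi_1 = theta_1 + phi_1 = -0.22 + (-0.431) = -0.651
Right-hand sides:
  c_0 = sigma^2 (1 + theta_1 psi_1) = 3 * (1 + (-0.22)(-0.651)) = 3 * 1.14322 = 3.42966
  c_1 = sigma^2 theta_1 = 3 * (-0.22) = -0.66
  c_2 = 0
Equations for k = 0, 1, 2 (AR order 2, c_2 = 0):
  (E0) gamma(0) = phi_1 gamma(1) + phi_2 gamma(2) + c_0
  (E1) gamma(1) = phi_1 gamma(0) + phi_2 gamma(1) + c_1
  (E2) gamma(2) = phi_1 gamma(1) + phi_2 gamma(0)
From (E1): gamma(1) = A gamma(0) + B with
  A = phi_1 / (1 - phi_2) = -0.431 / 0.581 = -0.741824,   B = c_1 / (1 - phi_2) = -0.66 / 0.581 = -1.135972.
Insert (E2) into (E0): gamma(0) (1 - phi_2^2) = phi_1 (1 + phi_2) gamma(1) + c_0.
  phi_1 (1 + phi_2) = (-0.431)(1.419) = -0.611589,   1 - phi_2^2 = 0.824439.
Replace gamma(1) by A gamma(0) + B and collect gamma(0):
  gamma(0) [0.824439 - (-0.611589)(-0.741824)] = (-0.611589)(-1.135972) + 3.42966
  gamma(0) * 0.370747 = 4.124408
  gamma(0) = 4.124408 / 0.370747 = 11.12458.
  gamma(1) = A gamma(0) + B = (-0.741824)(11.12458) + (-1.135972) = -9.388458.
Therefore gamma(1) = -9.3885 (to 4 decimal places).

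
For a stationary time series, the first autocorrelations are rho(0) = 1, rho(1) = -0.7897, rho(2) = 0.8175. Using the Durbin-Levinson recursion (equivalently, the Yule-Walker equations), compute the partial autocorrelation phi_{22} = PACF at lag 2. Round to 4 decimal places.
\phi_{22} = 0.5151

The PACF at lag k is phi_{kk}, the last component of the solution
to the Yule-Walker system G_k phi = r_k where
  (G_k)_{ij} = rho(|i - j|), (r_k)_i = rho(i), i,j = 1..k.
Equivalently, Durbin-Levinson gives phi_{kk} iteratively:
  phi_{11} = rho(1)
  phi_{kk} = [rho(k) - sum_{j=1..k-1} phi_{k-1,j} rho(k-j)]
            / [1 - sum_{j=1..k-1} phi_{k-1,j} rho(j)],
  phi_{k,j} = phi_{k-1,j} - phi_{kk} phi_{k-1,k-j},  j = 1..k-1.
Step k = 1:
  phi_11 = rho(1) = -0.7897.
Step k = 2:
  phi_22 = [rho(2) - phi_11 rho(1)] / [1 - phi_11 rho(1)] = [0.8175 - (-0.7897)(-0.7897)] / [1 - (-0.7897)(-0.7897)]
         = 0.19387391 / 0.37637391 = 0.5151.
Therefore phi_{22} = 0.5151.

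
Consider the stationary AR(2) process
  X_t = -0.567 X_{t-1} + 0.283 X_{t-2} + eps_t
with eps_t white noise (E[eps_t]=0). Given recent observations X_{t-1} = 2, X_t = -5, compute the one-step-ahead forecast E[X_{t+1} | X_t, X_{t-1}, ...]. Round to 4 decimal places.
E[X_{t+1} \mid \mathcal F_t] = 3.4010

For an AR(p) model X_t = c + sum_i phi_i X_{t-i} + eps_t, the
one-step-ahead conditional mean is
  E[X_{t+1} | X_t, ...] = c + sum_i phi_i X_{t+1-i}.
Substitute known values:
  E[X_{t+1} | ...] = (-0.567) * (-5) + (0.283) * (2)
                   = 3.4010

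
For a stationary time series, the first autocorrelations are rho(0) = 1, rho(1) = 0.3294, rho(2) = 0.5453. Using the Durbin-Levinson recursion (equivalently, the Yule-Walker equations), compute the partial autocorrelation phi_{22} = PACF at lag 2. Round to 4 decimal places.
\phi_{22} = 0.4900

The PACF at lag k is phi_{kk}, the last component of the solution
to the Yule-Walker system G_k phi = r_k where
  (G_k)_{ij} = rho(|i - j|), (r_k)_i = rho(i), i,j = 1..k.
Equivalently, Durbin-Levinson gives phi_{kk} iteratively:
  phi_{11} = rho(1)
  phi_{kk} = [rho(k) - sum_{j=1..k-1} phi_{k-1,j} rho(k-j)]
            / [1 - sum_{j=1..k-1} phi_{k-1,j} rho(j)],
  phi_{k,j} = phi_{k-1,j} - phi_{kk} phi_{k-1,k-j},  j = 1..k-1.
Step k = 1:
  phi_11 = rho(1) = 0.3294.
Step k = 2:
  phi_22 = [rho(2) - phi_11 rho(1)] / [1 - phi_11 rho(1)] = [0.5453 - (0.3294)(0.3294)] / [1 - (0.3294)(0.3294)]
         = 0.43679564 / 0.89149564 = 0.49.
Therefore phi_{22} = 0.4900.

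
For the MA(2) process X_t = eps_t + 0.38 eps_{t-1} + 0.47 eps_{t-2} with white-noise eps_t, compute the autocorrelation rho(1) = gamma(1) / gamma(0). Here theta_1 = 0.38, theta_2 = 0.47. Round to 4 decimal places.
\rho(1) = 0.4091

For an MA(q) process with theta_0 = 1, the autocovariance is
  gamma(k) = sigma^2 * sum_{i=0..q-k} theta_i * theta_{i+k},
and rho(k) = gamma(k) / gamma(0). Sigma^2 cancels.
  numerator   = (1)*(0.38) + (0.38)*(0.47) = 0.5586.
  denominator = (1)^2 + (0.38)^2 + (0.47)^2 = 1.3653.
  rho(1) = 0.5586 / 1.3653 = 0.4091.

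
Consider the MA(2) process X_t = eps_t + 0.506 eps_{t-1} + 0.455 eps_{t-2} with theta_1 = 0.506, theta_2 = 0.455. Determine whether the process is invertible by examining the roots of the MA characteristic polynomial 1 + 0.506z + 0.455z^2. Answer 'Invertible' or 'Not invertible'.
\text{Invertible}

The MA(q) characteristic polynomial is P(z) = 1 + 0.506z + 0.455z^2.
Invertibility requires all roots to lie outside the unit circle, i.e. |z| > 1 for every root.
Set 1 + (0.506) z + (0.455) z^2 = 0, i.e. a z^2 + b z + c = 0 with a = 0.455, b = 0.506, c = 1.
Discriminant D = b^2 - 4ac = (0.506)^2 - 4*(0.455)*1 = 0.256036 - (1.82) = -1.563964.
D < 0, so the roots are the complex-conjugate pair z = (-b +/- i sqrt(-D)) / (2a) = -0.556 +/- 1.3743i.
For a conjugate pair |z|^2 = z * conj(z) = (product of roots) = c/a = 1/(0.455) = 2.197802, so |z| = sqrt(2.197802) = 1.4825 for both roots.
Moduli of all roots: 1.4825, 1.4825.
All moduli strictly greater than 1? Yes.
Verdict: Invertible.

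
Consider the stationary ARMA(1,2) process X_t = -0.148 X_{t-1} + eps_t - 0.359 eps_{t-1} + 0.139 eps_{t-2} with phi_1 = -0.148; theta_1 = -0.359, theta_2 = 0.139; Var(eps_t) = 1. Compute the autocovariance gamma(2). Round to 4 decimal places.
\gamma(2) = 0.2311

Multiply the model equation by X_{t-k} and take expectations. With theta_0 = psi_0 = 1 and psi_j the MA(infinity) weights, this gives
  gamma(k) - sum_i phi_i gamma(k-i) = c_k,
  c_k = sigma^2 * sum_{j=k..q} theta_j psi_{j-k}   (c_k = 0 for k > q),
using gamma(-m) = gamma(m).
psi-weights needed (psi_j = theta_j + sum_i phi_i psi_{j-i}):
  psi_1 = theta_1 + phi_1 = -0.359 + (-0.148) = -0.507
  psi_2 = theta_2 + phi_1 psi_1 = 0.139 + (-0.148)(-0.507) = 0.214036
Right-hand sides:
  c_0 = sigma^2 (1 + theta_1 psi_1 + theta_2 psi_2) = 1 * (1 + (-0.359)(-0.507) + (0.139)(0.214036)) = 1 * 1.211764 = 1.211764
  c_1 = sigma^2 (theta_1 + theta_2 psi_1) = 1 * (-0.359 + (0.139)(-0.507)) = -0.429473
  c_2 = sigma^2 theta_2 = 1 * (0.139) = 0.139
Equations for k = 0 and k = 1 (AR order 1):
  gamma(0) = phi_1 gamma(1) + c_0
  gamma(1) = phi_1 gamma(0) + c_1
Substituting the second into the first: gamma(0) (1 - phi_1^2) = c_0 + phi_1 c_1, so
  gamma(0) = (c_0 + phi_1 c_1) / (1 - phi_1^2) = (1.211764 + (-0.148)(-0.429473)) / (1 - (-0.148)^2) = 1.275326 / 0.978096 = 1.303886.
  gamma(1) = phi_1 gamma(0) + c_1 = (-0.148)(1.303886) + (-0.429473) = -0.622448.
For k = 2: gamma(2) = phi_1 gamma(1) + c_2
  = (-0.148)(-0.622448) + (0.139) = 0.231122.
Therefore gamma(2) = 0.2311 (to 4 decimal places).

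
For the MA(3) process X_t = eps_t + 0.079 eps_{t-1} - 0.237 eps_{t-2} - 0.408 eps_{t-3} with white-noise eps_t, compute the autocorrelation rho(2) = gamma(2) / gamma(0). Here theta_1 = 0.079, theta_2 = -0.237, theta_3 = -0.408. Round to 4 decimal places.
\rho(2) = -0.2191

For an MA(q) process with theta_0 = 1, the autocovariance is
  gamma(k) = sigma^2 * sum_{i=0..q-k} theta_i * theta_{i+k},
and rho(k) = gamma(k) / gamma(0). Sigma^2 cancels.
  numerator   = (1)*(-0.237) + (0.079)*(-0.408) = -0.269232.
  denominator = (1)^2 + (0.079)^2 + (-0.237)^2 + (-0.408)^2 = 1.228874.
  rho(2) = -0.269232 / 1.228874 = -0.2191.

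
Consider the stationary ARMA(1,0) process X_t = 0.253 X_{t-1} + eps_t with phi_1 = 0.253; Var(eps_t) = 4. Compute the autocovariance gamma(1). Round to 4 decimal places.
\gamma(1) = 1.0812

Multiply the model equation by X_{t-k} and take expectations. With theta_0 = psi_0 = 1 and psi_j the MA(infinity) weights, this gives
  gamma(k) - sum_i phi_i gamma(k-i) = c_k,
  c_k = sigma^2 * sum_{j=k..q} theta_j psi_{j-k}   (c_k = 0 for k > q),
using gamma(-m) = gamma(m).
Pure AR (q = 0): c_0 = sigma^2 = 4, c_k = 0 for k >= 1.
Equations for k = 0 and k = 1 (AR order 1):
  gamma(0) = phi_1 gamma(1) + c_0
  gamma(1) = phi_1 gamma(0) + c_1
Substituting the second into the first: gamma(0) (1 - phi_1^2) = c_0 + phi_1 c_1, so
  gamma(0) = c_0 / (1 - phi_1^2) = 4 / (1 - (0.253)^2) = 4 / 0.935991 = 4.273545.
  gamma(1) = phi_1 gamma(0) = (0.253)(4.273545) = 1.081207.
Therefore gamma(1) = 1.0812 (to 4 decimal places).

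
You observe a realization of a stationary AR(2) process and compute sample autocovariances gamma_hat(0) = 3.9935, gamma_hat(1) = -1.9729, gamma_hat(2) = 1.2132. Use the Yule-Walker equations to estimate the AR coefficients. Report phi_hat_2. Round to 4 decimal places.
\hat\phi_{2} = 0.0790

The Yule-Walker equations for an AR(p) process read, in matrix form,
  Gamma_p phi = r_p,   with   (Gamma_p)_{ij} = gamma(|i - j|),
                       (r_p)_i = gamma(i),   i,j = 1..p.
Substitute the sample gammas (Toeplitz matrix and right-hand side of size 2):
  Gamma_p = [[3.9935, -1.9729], [-1.9729, 3.9935]]
  r_p     = [-1.9729, 1.2132]
Written out:
  3.9935 phi_1 - 1.9729 phi_2 = -1.9729
  -1.9729 phi_1 + 3.9935 phi_2 = 1.2132
Solve by Cramer's rule:
  det = gamma(0)^2 - gamma(1)^2 = (3.9935)^2 - (-1.9729)^2 = 15.94804225 - 3.89233441 = 12.05570784
  phi_hat_1 = [gamma(1) gamma(0) - gamma(1) gamma(2)] / det = [(-1.9729)(3.9935) - (-1.9729)(1.2132)] / 12.05570784 = -5.48525387 / 12.05570784 = -0.455
  phi_hat_2 = [gamma(0) gamma(2) - gamma(1)^2] / det = [(3.9935)(1.2132) - (-1.9729)^2] / 12.05570784 = 0.95257979 / 12.05570784 = 0.079
So phi_hat = [-0.4550, 0.0790].
Therefore phi_hat_2 = 0.0790.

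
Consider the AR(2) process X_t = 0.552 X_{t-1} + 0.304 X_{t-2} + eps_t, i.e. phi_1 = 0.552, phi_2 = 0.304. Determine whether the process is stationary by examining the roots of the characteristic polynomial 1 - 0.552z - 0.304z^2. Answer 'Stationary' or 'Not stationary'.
\text{Stationary}

The AR(p) characteristic polynomial is P(z) = 1 - 0.552z - 0.304z^2.
Stationarity requires all roots to lie outside the unit circle, i.e. |z| > 1 for every root.
Set 1 + (-0.552) z + (-0.304) z^2 = 0, i.e. a z^2 + b z + c = 0 with a = -0.304, b = -0.552, c = 1.
Discriminant D = b^2 - 4ac = (-0.552)^2 - 4*(-0.304)*1 = 0.304704 - (-1.216) = 1.520704.
D >= 0, so the roots are real: z = (-b +/- sqrt(D)) / (2a) = (0.552 +/- 1.233168) / (-0.608).
  z_1 = (0.552 + 1.233168) / (-0.608) = -2.9361,   |z_1| = 2.9361.
  z_2 = (0.552 - 1.233168) / (-0.608) = 1.1203,   |z_2| = 1.1203.
Moduli of all roots: 2.9361, 1.1203.
All moduli strictly greater than 1? Yes.
Verdict: Stationary.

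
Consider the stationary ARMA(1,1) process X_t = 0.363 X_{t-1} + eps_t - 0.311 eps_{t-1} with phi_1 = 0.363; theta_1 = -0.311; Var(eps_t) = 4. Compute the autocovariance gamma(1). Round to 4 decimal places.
\gamma(1) = 0.2125

Multiply the model equation by X_{t-k} and take expectations. With theta_0 = psi_0 = 1 and psi_j the MA(infinity) weights, this gives
  gamma(k) - sum_i phi_i gamma(k-i) = c_k,
  c_k = sigma^2 * sum_{j=k..q} theta_j psi_{j-k}   (c_k = 0 for k > q),
using gamma(-m) = gamma(m).
psi-weights needed (psi_j = theta_j + sum_i phi_i psi_{j-i}):
  psi_1 = theta_1 + phi_1 = -0.311 + (0.363) = 0.052
Right-hand sides:
  c_0 = sigma^2 (1 + theta_1 psi_1) = 4 * (1 + (-0.311)(0.052)) = 4 * 0.983828 = 3.935312
  c_1 = sigma^2 theta_1 = 4 * (-0.311) = -1.244
  c_2 = 0
Equations for k = 0 and k = 1 (AR order 1):
  gamma(0) = phi_1 gamma(1) + c_0
  gamma(1) = phi_1 gamma(0) + c_1
Substituting the second into the first: gamma(0) (1 - phi_1^2) = c_0 + phi_1 c_1, so
  gamma(0) = (c_0 + phi_1 c_1) / (1 - phi_1^2) = (3.935312 + (0.363)(-1.244)) / (1 - (0.363)^2) = 3.48374 / 0.868231 = 4.012458.
  gamma(1) = phi_1 gamma(0) + c_1 = (0.363)(4.012458) + (-1.244) = 0.212522.
Therefore gamma(1) = 0.2125 (to 4 decimal places).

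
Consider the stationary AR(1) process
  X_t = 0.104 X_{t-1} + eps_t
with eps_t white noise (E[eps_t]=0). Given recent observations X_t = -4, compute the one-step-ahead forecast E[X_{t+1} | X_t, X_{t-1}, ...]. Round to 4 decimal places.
E[X_{t+1} \mid \mathcal F_t] = -0.4160

For an AR(p) model X_t = c + sum_i phi_i X_{t-i} + eps_t, the
one-step-ahead conditional mean is
  E[X_{t+1} | X_t, ...] = c + sum_i phi_i X_{t+1-i}.
Substitute known values:
  E[X_{t+1} | ...] = (0.104) * (-4)
                   = -0.4160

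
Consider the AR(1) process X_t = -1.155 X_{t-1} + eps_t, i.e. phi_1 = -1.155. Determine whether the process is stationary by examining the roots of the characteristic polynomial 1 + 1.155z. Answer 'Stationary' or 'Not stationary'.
\text{Not stationary}

The AR(p) characteristic polynomial is P(z) = 1 + 1.155z.
Stationarity requires all roots to lie outside the unit circle, i.e. |z| > 1 for every root.
This is linear in z: 1 + (1.155) z = 0  =>  z = -1/(1.155) = -0.865801,  |z| = 0.865801.
Moduli of all roots: 0.8658.
All moduli strictly greater than 1? No.
Verdict: Not stationary.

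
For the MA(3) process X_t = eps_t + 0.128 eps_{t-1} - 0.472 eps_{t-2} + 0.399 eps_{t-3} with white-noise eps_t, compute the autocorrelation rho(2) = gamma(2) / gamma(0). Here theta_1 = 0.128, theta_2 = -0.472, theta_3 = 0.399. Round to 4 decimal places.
\rho(2) = -0.3010

For an MA(q) process with theta_0 = 1, the autocovariance is
  gamma(k) = sigma^2 * sum_{i=0..q-k} theta_i * theta_{i+k},
and rho(k) = gamma(k) / gamma(0). Sigma^2 cancels.
  numerator   = (1)*(-0.472) + (0.128)*(0.399) = -0.420928.
  denominator = (1)^2 + (0.128)^2 + (-0.472)^2 + (0.399)^2 = 1.398369.
  rho(2) = -0.420928 / 1.398369 = -0.3010.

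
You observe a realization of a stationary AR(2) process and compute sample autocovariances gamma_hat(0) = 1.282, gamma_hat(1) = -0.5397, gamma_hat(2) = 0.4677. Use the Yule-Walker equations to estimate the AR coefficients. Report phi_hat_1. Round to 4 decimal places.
\hat\phi_{1} = -0.3250

The Yule-Walker equations for an AR(p) process read, in matrix form,
  Gamma_p phi = r_p,   with   (Gamma_p)_{ij} = gamma(|i - j|),
                       (r_p)_i = gamma(i),   i,j = 1..p.
Substitute the sample gammas (Toeplitz matrix and right-hand side of size 2):
  Gamma_p = [[1.282, -0.5397], [-0.5397, 1.282]]
  r_p     = [-0.5397, 0.4677]
Written out:
  1.282 phi_1 - 0.5397 phi_2 = -0.5397
  -0.5397 phi_1 + 1.282 phi_2 = 0.4677
Solve by Cramer's rule:
  det = gamma(0)^2 - gamma(1)^2 = (1.282)^2 - (-0.5397)^2 = 1.643524 - 0.29127609 = 1.35224791
  phi_hat_1 = [gamma(1) gamma(0) - gamma(1) gamma(2)] / det = [(-0.5397)(1.282) - (-0.5397)(0.4677)] / 1.35224791 = -0.43947771 / 1.35224791 = -0.325
  phi_hat_2 = [gamma(0) gamma(2) - gamma(1)^2] / det = [(1.282)(0.4677) - (-0.5397)^2] / 1.35224791 = 0.30831531 / 1.35224791 = 0.228
So phi_hat = [-0.3250, 0.2280].
Therefore phi_hat_1 = -0.3250.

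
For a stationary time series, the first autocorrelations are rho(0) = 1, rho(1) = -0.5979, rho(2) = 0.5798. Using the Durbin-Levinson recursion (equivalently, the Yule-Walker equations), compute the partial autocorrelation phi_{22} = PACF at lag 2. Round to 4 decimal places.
\phi_{22} = 0.3460

The PACF at lag k is phi_{kk}, the last component of the solution
to the Yule-Walker system G_k phi = r_k where
  (G_k)_{ij} = rho(|i - j|), (r_k)_i = rho(i), i,j = 1..k.
Equivalently, Durbin-Levinson gives phi_{kk} iteratively:
  phi_{11} = rho(1)
  phi_{kk} = [rho(k) - sum_{j=1..k-1} phi_{k-1,j} rho(k-j)]
            / [1 - sum_{j=1..k-1} phi_{k-1,j} rho(j)],
  phi_{k,j} = phi_{k-1,j} - phi_{kk} phi_{k-1,k-j},  j = 1..k-1.
Step k = 1:
  phi_11 = rho(1) = -0.5979.
Step k = 2:
  phi_22 = [rho(2) - phi_11 rho(1)] / [1 - phi_11 rho(1)] = [0.5798 - (-0.5979)(-0.5979)] / [1 - (-0.5979)(-0.5979)]
         = 0.22231559 / 0.64251559 = 0.346.
Therefore phi_{22} = 0.3460.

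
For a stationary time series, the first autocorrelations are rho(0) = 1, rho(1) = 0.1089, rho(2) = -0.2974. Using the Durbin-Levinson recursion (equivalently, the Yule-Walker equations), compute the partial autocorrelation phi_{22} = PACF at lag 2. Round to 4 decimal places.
\phi_{22} = -0.3130

The PACF at lag k is phi_{kk}, the last component of the solution
to the Yule-Walker system G_k phi = r_k where
  (G_k)_{ij} = rho(|i - j|), (r_k)_i = rho(i), i,j = 1..k.
Equivalently, Durbin-Levinson gives phi_{kk} iteratively:
  phi_{11} = rho(1)
  phi_{kk} = [rho(k) - sum_{j=1..k-1} phi_{k-1,j} rho(k-j)]
            / [1 - sum_{j=1..k-1} phi_{k-1,j} rho(j)],
  phi_{k,j} = phi_{k-1,j} - phi_{kk} phi_{k-1,k-j},  j = 1..k-1.
Step k = 1:
  phi_11 = rho(1) = 0.1089.
Step k = 2:
  phi_22 = [rho(2) - phi_11 rho(1)] / [1 - phi_11 rho(1)] = [-0.2974 - (0.1089)(0.1089)] / [1 - (0.1089)(0.1089)]
         = -0.30925921 / 0.98814079 = -0.313.
Therefore phi_{22} = -0.3130.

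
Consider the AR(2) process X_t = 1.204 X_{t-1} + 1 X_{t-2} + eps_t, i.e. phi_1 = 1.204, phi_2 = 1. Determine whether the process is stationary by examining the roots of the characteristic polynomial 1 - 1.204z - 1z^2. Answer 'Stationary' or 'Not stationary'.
\text{Not stationary}

The AR(p) characteristic polynomial is P(z) = 1 - 1.204z - 1z^2.
Stationarity requires all roots to lie outside the unit circle, i.e. |z| > 1 for every root.
Set 1 + (-1.204) z + (-1) z^2 = 0, i.e. a z^2 + b z + c = 0 with a = -1, b = -1.204, c = 1.
Discriminant D = b^2 - 4ac = (-1.204)^2 - 4*(-1)*1 = 1.449616 - (-4) = 5.449616.
D >= 0, so the roots are real: z = (-b +/- sqrt(D)) / (2a) = (1.204 +/- 2.334441) / (-2).
  z_1 = (1.204 + 2.334441) / (-2) = -1.7692,   |z_1| = 1.7692.
  z_2 = (1.204 - 2.334441) / (-2) = 0.5652,   |z_2| = 0.5652.
Moduli of all roots: 1.7692, 0.5652.
All moduli strictly greater than 1? No.
Verdict: Not stationary.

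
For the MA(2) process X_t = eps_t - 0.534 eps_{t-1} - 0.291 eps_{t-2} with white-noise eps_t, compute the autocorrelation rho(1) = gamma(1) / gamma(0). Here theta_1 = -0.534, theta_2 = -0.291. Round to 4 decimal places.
\rho(1) = -0.2764

For an MA(q) process with theta_0 = 1, the autocovariance is
  gamma(k) = sigma^2 * sum_{i=0..q-k} theta_i * theta_{i+k},
and rho(k) = gamma(k) / gamma(0). Sigma^2 cancels.
  numerator   = (1)*(-0.534) + (-0.534)*(-0.291) = -0.378606.
  denominator = (1)^2 + (-0.534)^2 + (-0.291)^2 = 1.369837.
  rho(1) = -0.378606 / 1.369837 = -0.2764.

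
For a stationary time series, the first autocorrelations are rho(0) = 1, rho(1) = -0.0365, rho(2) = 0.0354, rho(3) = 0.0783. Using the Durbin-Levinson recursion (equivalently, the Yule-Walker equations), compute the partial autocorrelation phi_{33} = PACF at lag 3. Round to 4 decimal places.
\phi_{33} = 0.0810

The PACF at lag k is phi_{kk}, the last component of the solution
to the Yule-Walker system G_k phi = r_k where
  (G_k)_{ij} = rho(|i - j|), (r_k)_i = rho(i), i,j = 1..k.
Equivalently, Durbin-Levinson gives phi_{kk} iteratively:
  phi_{11} = rho(1)
  phi_{kk} = [rho(k) - sum_{j=1..k-1} phi_{k-1,j} rho(k-j)]
            / [1 - sum_{j=1..k-1} phi_{k-1,j} rho(j)],
  phi_{k,j} = phi_{k-1,j} - phi_{kk} phi_{k-1,k-j},  j = 1..k-1.
Step k = 1:
  phi_11 = rho(1) = -0.0365.
Step k = 2:
  phi_22 = [rho(2) - phi_11 rho(1)] / [1 - phi_11 rho(1)] = [0.0354 - (-0.0365)(-0.0365)] / [1 - (-0.0365)(-0.0365)]
         = 0.03406775 / 0.99866775 = 0.034113.
  Update: phi_21 = phi_11 - phi_22 phi_11 = -0.0365 - (0.034113)(-0.0365) = -0.035255.
Step k = 3:
  phi_33 = [rho(3) - phi_21 rho(2) - phi_22 rho(1)] / [1 - phi_21 rho(1) - phi_22 rho(2)]
    numerator   = 0.0783 - (-0.035255)(0.0354) - (0.034113)(-0.0365) = 0.08079315
    denominator = 1 - (-0.035255)(-0.0365) - (0.034113)(0.0354) = 0.99750559
  phi_33 = 0.08079315 / 0.99750559 = 0.081.
Therefore phi_{33} = 0.0810.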